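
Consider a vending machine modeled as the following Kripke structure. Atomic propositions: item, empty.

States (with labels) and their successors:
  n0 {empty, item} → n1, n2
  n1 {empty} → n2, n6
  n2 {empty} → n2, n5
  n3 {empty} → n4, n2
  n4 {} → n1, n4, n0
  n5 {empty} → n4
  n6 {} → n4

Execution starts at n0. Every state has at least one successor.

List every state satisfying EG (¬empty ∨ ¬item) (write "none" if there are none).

States satisfying ¬empty ∨ ¬item: {n1, n2, n3, n4, n5, n6}.
States satisfying EG (¬empty ∨ ¬item): {n1, n2, n3, n4, n5, n6}.

{n1, n2, n3, n4, n5, n6}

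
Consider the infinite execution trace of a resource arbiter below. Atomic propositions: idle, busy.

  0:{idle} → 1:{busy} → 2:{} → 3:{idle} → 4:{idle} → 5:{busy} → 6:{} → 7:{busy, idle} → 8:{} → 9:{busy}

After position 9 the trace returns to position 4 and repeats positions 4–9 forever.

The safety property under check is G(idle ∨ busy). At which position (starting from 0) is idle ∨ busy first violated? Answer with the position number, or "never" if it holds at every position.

2

Check idle ∨ busy at each position in order: 0 ✓, 1 ✓.
At position 2 the labels are {}, so idle ∨ busy is false there. This is the first violation.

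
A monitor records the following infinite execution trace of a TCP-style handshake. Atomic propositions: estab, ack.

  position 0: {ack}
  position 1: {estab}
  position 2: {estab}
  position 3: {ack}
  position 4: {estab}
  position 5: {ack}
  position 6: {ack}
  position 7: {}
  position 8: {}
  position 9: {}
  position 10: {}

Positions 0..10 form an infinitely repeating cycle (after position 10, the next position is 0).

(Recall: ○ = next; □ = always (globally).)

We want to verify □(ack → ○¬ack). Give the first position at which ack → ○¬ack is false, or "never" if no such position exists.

Check ack → ○¬ack at each position in order: 0 ✓, 1 ✓, 2 ✓, 3 ✓, 4 ✓.
At position 5 the labels are {ack} and the next position 6 has {ack}, so ack → ○¬ack is false there. This is the first violation.

5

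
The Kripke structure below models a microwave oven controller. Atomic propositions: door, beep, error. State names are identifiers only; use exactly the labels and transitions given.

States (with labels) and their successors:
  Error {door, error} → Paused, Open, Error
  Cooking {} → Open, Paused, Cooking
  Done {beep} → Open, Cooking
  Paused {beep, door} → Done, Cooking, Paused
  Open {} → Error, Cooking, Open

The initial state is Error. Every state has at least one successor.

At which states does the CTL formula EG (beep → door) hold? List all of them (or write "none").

States satisfying beep → door: {Error, Cooking, Paused, Open}.
States satisfying EG (beep → door): {Error, Cooking, Paused, Open}.

{Error, Cooking, Paused, Open}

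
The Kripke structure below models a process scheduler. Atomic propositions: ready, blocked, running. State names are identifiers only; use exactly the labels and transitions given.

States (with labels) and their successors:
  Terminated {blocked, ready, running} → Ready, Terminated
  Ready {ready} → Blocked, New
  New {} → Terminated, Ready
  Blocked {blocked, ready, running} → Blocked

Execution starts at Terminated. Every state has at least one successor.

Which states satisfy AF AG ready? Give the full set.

States satisfying AG ready: {Blocked}.
States satisfying AF AG ready: {Blocked}.

{Blocked}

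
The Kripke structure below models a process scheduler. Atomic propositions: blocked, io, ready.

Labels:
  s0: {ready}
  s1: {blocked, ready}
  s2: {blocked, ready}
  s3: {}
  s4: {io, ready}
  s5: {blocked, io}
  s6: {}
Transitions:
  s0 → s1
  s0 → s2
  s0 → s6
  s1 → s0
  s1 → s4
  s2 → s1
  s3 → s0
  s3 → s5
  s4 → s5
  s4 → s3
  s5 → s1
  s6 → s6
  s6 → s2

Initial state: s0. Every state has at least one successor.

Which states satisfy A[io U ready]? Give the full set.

States satisfying io: {s4, s5}.
States satisfying ready: {s0, s1, s2, s4}.
States satisfying A[io U ready]: {s0, s1, s2, s4, s5}.

{s0, s1, s2, s4, s5}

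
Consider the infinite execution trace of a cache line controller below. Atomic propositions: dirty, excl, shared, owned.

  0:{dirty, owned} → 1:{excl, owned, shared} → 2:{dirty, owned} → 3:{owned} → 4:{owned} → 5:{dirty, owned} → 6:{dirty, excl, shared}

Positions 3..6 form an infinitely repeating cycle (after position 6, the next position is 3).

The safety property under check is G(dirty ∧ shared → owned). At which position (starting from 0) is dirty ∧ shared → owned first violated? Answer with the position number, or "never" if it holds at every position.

Check dirty ∧ shared → owned at each position in order: 0 ✓, 1 ✓, 2 ✓, 3 ✓, 4 ✓, 5 ✓.
At position 6 the labels are {dirty, excl, shared}, so dirty ∧ shared → owned is false there. This is the first violation.

6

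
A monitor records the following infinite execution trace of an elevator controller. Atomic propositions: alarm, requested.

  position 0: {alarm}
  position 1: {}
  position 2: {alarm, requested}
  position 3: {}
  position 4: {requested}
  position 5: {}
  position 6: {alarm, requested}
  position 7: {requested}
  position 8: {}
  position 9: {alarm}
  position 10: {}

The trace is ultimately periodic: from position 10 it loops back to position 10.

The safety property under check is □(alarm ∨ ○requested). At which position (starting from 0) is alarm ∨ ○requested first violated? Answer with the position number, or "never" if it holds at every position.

4

Check alarm ∨ ○requested at each position in order: 0 ✓, 1 ✓, 2 ✓, 3 ✓.
At position 4 the labels are {requested} and the next position 5 has {}, so alarm ∨ ○requested is false there. This is the first violation.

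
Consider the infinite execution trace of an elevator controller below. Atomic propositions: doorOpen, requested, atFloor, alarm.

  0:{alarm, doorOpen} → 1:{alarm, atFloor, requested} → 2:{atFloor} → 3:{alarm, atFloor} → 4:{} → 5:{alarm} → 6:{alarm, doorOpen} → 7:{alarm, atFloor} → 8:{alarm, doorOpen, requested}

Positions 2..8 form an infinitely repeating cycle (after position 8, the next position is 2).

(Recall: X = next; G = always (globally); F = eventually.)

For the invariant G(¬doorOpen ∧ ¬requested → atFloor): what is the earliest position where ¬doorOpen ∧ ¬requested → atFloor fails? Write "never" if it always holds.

Check ¬doorOpen ∧ ¬requested → atFloor at each position in order: 0 ✓, 1 ✓, 2 ✓, 3 ✓.
At position 4 the labels are {}, so ¬doorOpen ∧ ¬requested → atFloor is false there. This is the first violation.

4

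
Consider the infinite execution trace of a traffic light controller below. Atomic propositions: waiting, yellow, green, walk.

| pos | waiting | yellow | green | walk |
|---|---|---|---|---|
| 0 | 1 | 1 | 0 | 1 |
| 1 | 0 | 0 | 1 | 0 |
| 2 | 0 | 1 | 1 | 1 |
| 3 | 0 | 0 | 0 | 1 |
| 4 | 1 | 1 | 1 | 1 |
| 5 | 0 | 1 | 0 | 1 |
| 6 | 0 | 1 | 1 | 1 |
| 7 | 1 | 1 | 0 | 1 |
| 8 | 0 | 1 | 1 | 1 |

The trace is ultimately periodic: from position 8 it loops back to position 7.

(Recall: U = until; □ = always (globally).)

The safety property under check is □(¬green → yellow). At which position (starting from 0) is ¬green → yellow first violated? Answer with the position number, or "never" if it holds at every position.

3

Check ¬green → yellow at each position in order: 0 ✓, 1 ✓, 2 ✓.
At position 3 the labels are {walk}, so ¬green → yellow is false there. This is the first violation.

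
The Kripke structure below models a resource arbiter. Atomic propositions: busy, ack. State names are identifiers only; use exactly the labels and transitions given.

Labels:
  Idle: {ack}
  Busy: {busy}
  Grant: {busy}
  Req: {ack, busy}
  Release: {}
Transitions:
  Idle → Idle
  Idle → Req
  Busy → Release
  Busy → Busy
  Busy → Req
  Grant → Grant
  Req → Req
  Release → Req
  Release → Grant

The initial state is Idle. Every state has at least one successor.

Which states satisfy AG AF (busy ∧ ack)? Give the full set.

States satisfying AF (busy ∧ ack): {Req}.
States satisfying AG AF (busy ∧ ack): {Req}.

{Req}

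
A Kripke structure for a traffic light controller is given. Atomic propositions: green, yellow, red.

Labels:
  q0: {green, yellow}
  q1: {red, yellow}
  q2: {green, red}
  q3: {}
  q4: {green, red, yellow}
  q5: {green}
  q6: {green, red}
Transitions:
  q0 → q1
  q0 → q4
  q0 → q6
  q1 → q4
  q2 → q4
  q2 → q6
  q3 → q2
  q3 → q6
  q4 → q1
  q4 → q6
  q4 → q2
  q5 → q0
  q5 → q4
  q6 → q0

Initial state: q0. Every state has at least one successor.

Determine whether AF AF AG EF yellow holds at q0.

Holds

States satisfying AF AG EF yellow: {q0, q1, q2, q3, q4, q5, q6}.
States satisfying AF AF AG EF yellow: {q0, q1, q2, q3, q4, q5, q6}.
q0 ∈ Sat(AF AF AG EF yellow).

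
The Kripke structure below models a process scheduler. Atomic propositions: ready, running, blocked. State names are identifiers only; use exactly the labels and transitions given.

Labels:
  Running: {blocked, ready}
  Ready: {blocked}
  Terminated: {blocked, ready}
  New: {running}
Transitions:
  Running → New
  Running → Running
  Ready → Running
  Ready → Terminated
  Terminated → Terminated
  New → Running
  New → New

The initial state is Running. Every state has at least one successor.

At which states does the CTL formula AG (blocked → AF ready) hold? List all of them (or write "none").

States satisfying blocked → AF ready: {Running, Ready, Terminated, New}.
States satisfying AG (blocked → AF ready): {Running, Ready, Terminated, New}.

{Running, Ready, Terminated, New}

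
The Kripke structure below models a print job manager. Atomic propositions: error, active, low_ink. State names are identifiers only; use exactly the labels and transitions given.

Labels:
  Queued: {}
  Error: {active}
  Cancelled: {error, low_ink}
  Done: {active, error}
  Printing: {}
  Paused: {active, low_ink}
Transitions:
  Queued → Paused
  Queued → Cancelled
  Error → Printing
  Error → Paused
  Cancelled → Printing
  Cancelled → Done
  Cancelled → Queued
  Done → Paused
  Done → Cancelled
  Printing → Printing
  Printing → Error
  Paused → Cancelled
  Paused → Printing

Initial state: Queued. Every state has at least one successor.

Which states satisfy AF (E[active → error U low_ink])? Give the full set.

States satisfying E[active → error U low_ink]: {Queued, Cancelled, Done, Paused}.
States satisfying AF (E[active → error U low_ink]): {Queued, Cancelled, Done, Paused}.

{Queued, Cancelled, Done, Paused}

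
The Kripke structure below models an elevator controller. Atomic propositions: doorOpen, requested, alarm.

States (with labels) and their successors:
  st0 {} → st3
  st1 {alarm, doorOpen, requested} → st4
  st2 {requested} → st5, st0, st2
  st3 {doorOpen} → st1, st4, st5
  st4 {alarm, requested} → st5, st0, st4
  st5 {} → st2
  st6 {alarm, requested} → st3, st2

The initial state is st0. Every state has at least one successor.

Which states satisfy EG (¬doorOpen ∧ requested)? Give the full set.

States satisfying ¬doorOpen ∧ requested: {st2, st4, st6}.
States satisfying EG (¬doorOpen ∧ requested): {st2, st4, st6}.

{st2, st4, st6}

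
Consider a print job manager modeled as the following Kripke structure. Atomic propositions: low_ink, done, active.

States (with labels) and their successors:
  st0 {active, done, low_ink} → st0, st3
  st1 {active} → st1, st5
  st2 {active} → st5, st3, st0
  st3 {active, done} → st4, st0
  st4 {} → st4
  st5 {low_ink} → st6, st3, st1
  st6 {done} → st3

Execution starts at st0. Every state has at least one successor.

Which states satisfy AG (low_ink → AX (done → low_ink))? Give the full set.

{st4}

States satisfying low_ink → AX (done → low_ink): {st1, st2, st3, st4, st6}.
States satisfying AG (low_ink → AX (done → low_ink)): {st4}.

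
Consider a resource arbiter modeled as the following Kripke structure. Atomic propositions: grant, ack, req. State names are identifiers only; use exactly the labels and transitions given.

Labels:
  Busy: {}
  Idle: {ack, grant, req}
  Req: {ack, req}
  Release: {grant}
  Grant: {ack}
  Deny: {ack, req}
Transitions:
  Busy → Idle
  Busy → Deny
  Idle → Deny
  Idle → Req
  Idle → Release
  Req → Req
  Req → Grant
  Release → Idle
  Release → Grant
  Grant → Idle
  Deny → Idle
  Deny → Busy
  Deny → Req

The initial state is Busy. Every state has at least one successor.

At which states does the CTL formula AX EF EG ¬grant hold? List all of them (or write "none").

States satisfying EF EG ¬grant: {Busy, Idle, Req, Release, Grant, Deny}.
States satisfying AX EF EG ¬grant: {Busy, Idle, Req, Release, Grant, Deny}.

{Busy, Idle, Req, Release, Grant, Deny}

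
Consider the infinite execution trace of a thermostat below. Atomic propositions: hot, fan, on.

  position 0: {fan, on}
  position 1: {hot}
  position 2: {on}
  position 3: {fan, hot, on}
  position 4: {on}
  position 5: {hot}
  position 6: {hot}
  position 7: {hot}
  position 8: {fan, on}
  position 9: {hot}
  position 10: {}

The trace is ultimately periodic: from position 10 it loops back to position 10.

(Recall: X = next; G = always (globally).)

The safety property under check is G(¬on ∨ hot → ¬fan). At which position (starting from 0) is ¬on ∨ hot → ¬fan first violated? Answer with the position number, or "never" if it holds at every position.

Check ¬on ∨ hot → ¬fan at each position in order: 0 ✓, 1 ✓, 2 ✓.
At position 3 the labels are {fan, hot, on}, so ¬on ∨ hot → ¬fan is false there. This is the first violation.

3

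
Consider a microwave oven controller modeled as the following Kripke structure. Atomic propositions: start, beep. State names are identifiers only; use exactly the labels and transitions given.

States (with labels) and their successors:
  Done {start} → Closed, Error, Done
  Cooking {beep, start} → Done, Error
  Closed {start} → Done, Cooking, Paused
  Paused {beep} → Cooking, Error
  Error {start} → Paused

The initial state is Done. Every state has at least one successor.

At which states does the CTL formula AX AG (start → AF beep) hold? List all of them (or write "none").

none

States satisfying AG (start → AF beep): ∅.
States satisfying AX AG (start → AF beep): ∅.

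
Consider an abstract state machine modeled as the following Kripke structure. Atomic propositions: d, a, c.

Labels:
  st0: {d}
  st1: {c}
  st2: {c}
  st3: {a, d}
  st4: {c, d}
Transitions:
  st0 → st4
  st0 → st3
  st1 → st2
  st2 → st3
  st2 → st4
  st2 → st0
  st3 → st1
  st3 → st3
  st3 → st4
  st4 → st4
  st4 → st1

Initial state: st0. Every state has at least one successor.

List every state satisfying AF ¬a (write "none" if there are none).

States satisfying ¬a: {st0, st1, st2, st4}.
States satisfying AF ¬a: {st0, st1, st2, st4}.

{st0, st1, st2, st4}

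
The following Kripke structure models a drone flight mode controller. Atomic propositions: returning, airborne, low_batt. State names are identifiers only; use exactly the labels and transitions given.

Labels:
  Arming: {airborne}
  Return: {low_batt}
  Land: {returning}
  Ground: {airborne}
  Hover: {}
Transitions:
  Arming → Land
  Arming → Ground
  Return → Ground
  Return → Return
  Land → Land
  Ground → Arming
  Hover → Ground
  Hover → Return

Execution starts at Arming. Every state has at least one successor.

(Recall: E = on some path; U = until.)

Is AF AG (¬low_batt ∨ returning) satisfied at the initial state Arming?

States satisfying AG (¬low_batt ∨ returning): {Arming, Land, Ground}.
States satisfying AF AG (¬low_batt ∨ returning): {Arming, Land, Ground}.
Arming ∈ Sat(AF AG (¬low_batt ∨ returning)).

Satisfied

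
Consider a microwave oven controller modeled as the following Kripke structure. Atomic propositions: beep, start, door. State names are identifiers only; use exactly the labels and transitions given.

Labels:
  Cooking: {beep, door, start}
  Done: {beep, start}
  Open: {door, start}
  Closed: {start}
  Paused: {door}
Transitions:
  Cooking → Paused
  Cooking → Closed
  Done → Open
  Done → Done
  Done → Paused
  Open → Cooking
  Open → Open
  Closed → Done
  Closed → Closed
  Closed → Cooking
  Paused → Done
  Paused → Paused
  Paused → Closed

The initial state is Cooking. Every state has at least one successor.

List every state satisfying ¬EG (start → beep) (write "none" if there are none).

{Open, Closed}

States satisfying start → beep: {Cooking, Done, Paused}.
States satisfying EG (start → beep): {Cooking, Done, Paused}.
States satisfying ¬EG (start → beep): {Open, Closed}.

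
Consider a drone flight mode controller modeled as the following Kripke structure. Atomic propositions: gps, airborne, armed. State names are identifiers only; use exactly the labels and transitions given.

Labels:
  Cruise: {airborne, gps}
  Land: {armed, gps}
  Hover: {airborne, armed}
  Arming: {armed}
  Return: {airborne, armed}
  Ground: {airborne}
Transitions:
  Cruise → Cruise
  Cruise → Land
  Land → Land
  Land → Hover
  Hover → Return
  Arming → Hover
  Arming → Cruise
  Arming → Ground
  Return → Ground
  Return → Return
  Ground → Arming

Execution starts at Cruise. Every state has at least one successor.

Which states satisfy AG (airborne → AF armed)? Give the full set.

none

States satisfying airborne → AF armed: {Land, Hover, Arming, Return, Ground}.
States satisfying AG (airborne → AF armed): ∅.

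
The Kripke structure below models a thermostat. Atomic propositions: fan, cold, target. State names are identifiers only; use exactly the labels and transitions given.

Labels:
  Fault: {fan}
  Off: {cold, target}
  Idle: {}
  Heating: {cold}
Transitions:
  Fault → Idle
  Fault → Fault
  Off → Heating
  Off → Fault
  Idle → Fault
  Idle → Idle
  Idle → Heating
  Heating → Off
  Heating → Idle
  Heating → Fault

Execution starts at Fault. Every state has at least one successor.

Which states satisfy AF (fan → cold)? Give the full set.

States satisfying fan → cold: {Off, Idle, Heating}.
States satisfying AF (fan → cold): {Off, Idle, Heating}.

{Off, Idle, Heating}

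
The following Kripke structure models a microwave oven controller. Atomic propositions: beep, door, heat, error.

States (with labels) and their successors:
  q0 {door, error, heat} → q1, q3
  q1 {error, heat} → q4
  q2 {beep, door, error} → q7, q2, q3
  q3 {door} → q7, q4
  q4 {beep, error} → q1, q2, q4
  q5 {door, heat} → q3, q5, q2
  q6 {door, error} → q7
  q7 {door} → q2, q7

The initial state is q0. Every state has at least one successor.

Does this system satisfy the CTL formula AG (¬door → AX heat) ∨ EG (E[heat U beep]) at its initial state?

States satisfying ¬door → AX heat: {q0, q2, q3, q5, q6, q7}.
States satisfying AG (¬door → AX heat): ∅.
States satisfying E[heat U beep]: {q0, q1, q2, q4, q5}.
States satisfying EG (E[heat U beep]): {q0, q1, q2, q4, q5}.
States satisfying AG (¬door → AX heat) ∨ EG (E[heat U beep]): {q0, q1, q2, q4, q5}.
q0 ∈ Sat(AG (¬door → AX heat) ∨ EG (E[heat U beep])).

Yes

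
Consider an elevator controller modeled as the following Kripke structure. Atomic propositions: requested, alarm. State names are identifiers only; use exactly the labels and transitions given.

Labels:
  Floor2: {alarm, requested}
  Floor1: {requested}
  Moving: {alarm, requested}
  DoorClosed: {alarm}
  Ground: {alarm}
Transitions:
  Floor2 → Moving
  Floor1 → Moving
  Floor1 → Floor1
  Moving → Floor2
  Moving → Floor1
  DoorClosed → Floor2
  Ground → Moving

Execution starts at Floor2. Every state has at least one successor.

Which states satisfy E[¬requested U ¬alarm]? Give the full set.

{Floor1}

States satisfying ¬requested: {DoorClosed, Ground}.
States satisfying ¬alarm: {Floor1}.
States satisfying E[¬requested U ¬alarm]: {Floor1}.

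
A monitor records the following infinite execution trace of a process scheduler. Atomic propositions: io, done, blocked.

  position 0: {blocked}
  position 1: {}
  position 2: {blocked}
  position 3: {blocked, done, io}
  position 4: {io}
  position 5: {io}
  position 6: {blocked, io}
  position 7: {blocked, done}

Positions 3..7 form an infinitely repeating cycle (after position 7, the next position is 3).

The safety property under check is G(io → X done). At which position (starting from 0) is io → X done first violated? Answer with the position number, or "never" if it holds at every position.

3

Check io → X done at each position in order: 0 ✓, 1 ✓, 2 ✓.
At position 3 the labels are {blocked, done, io} and the next position 4 has {io}, so io → X done is false there. This is the first violation.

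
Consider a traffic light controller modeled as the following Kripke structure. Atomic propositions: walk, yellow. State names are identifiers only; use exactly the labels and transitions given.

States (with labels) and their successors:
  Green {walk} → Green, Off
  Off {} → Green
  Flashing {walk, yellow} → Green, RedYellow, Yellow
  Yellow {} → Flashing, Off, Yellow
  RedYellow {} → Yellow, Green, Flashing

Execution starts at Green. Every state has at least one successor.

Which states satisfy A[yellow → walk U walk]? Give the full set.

States satisfying yellow → walk: {Green, Off, Flashing, Yellow, RedYellow}.
States satisfying walk: {Green, Flashing}.
States satisfying A[yellow → walk U walk]: {Green, Off, Flashing}.

{Green, Off, Flashing}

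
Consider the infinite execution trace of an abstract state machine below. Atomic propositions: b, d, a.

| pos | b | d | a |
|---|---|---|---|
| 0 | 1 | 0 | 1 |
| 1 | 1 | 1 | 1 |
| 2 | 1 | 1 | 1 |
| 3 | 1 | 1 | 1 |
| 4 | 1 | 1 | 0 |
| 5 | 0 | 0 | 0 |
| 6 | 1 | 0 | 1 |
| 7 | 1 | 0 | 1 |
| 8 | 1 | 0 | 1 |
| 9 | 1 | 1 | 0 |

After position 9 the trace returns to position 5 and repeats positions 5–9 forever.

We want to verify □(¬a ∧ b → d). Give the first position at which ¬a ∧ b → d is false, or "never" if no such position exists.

¬a ∧ b → d holds at every position 0..9, and those are all the positions the trace ever visits, so the invariant □(¬a ∧ b → d) is never violated.

never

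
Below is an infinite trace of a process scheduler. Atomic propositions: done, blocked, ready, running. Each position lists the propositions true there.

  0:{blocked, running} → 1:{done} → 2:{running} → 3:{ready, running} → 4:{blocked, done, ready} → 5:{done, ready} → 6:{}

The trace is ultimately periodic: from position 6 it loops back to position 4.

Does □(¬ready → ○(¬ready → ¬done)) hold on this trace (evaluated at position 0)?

¬ready → ○(¬ready → ¬done) must hold at every position from 0 onward. It fails at position 0, so □(¬ready → ○(¬ready → ¬done)) is false.
Positions where ¬ready holds: 0, 1, 2, 6.
Check ○(¬ready → ¬done) at each: 0→fails, 1→ok, 2→ok, 6→ok.

No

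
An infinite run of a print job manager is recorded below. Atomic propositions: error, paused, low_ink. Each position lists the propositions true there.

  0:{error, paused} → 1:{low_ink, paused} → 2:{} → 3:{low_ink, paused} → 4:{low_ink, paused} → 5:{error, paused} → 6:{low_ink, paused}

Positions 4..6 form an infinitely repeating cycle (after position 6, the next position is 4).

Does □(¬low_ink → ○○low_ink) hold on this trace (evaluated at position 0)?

¬low_ink → ○○low_ink must hold at every position from 0 onward. It fails at position 0, so □(¬low_ink → ○○low_ink) is false.
Positions where ¬low_ink holds: 0, 2, 5.
Check ○○low_ink at each: 0→fails, 2→ok, 5→ok.

Violated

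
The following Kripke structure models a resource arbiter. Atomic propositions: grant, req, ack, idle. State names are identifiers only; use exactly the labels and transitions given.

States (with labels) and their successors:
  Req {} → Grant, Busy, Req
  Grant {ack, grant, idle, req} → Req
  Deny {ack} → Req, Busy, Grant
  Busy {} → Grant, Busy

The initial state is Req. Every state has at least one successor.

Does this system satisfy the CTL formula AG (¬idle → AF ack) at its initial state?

No

States satisfying ¬idle → AF ack: {Grant, Deny}.
States satisfying AG (¬idle → AF ack): ∅.
Busy is reachable from Req and violates ¬idle → AF ack, so AG fails at Req.
Req ∉ Sat(AG (¬idle → AF ack)).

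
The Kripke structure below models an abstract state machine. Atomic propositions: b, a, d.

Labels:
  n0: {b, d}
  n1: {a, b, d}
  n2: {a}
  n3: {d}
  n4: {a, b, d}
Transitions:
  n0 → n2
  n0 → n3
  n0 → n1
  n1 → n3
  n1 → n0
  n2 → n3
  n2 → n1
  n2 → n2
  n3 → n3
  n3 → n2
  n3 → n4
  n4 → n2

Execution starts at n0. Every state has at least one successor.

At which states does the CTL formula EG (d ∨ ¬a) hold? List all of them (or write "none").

States satisfying d ∨ ¬a: {n0, n1, n3, n4}.
States satisfying EG (d ∨ ¬a): {n0, n1, n3}.

{n0, n1, n3}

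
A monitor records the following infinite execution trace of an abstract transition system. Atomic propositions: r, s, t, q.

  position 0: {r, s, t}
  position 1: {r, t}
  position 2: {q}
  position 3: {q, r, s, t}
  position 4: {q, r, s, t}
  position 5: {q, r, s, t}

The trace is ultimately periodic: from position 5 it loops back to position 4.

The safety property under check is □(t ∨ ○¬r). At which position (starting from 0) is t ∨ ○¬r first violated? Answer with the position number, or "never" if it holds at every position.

Check t ∨ ○¬r at each position in order: 0 ✓, 1 ✓.
At position 2 the labels are {q} and the next position 3 has {q, r, s, t}, so t ∨ ○¬r is false there. This is the first violation.

2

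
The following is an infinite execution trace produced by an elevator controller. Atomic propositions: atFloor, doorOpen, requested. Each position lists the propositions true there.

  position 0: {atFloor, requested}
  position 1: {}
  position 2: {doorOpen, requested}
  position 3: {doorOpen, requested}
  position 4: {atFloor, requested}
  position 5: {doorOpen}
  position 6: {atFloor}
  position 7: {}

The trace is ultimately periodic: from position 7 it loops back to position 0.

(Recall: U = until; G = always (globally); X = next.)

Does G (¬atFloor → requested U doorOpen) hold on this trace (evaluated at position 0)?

¬atFloor → requested U doorOpen must hold at every position from 0 onward. It fails at position 1, so G (¬atFloor → requested U doorOpen) is false.
Positions where ¬atFloor holds: 1, 2, 3, 5, 7.
Check requested U doorOpen at each: 1→fails, 2→ok, 3→ok, 5→ok, 7→fails.

Does not hold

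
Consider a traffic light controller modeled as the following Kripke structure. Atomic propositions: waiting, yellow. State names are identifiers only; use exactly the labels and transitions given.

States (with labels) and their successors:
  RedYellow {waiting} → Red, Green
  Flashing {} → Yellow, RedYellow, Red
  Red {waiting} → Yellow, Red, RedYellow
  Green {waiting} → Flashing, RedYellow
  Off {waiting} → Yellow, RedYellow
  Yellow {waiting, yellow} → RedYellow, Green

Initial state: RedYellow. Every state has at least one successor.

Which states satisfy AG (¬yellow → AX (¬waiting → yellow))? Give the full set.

States satisfying ¬yellow → AX (¬waiting → yellow): {RedYellow, Flashing, Red, Off, Yellow}.
States satisfying AG (¬yellow → AX (¬waiting → yellow)): ∅.

none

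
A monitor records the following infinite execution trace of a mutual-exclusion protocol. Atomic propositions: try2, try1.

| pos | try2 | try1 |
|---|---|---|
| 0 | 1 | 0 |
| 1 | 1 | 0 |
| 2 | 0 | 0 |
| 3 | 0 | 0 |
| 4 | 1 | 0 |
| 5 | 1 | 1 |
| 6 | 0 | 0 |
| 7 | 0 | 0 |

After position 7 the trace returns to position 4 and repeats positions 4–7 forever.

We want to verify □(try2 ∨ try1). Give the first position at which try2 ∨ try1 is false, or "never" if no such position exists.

2

Check try2 ∨ try1 at each position in order: 0 ✓, 1 ✓.
At position 2 the labels are {}, so try2 ∨ try1 is false there. This is the first violation.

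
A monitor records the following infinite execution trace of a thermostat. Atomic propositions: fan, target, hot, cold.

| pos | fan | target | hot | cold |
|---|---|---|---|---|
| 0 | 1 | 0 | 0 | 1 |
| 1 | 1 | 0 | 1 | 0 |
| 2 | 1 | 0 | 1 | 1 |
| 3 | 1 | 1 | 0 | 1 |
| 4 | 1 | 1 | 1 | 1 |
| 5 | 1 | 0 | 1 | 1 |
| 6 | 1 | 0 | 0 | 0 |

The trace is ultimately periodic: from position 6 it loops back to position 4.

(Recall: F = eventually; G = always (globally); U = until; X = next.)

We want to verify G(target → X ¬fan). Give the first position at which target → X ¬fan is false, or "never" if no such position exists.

3

Check target → X ¬fan at each position in order: 0 ✓, 1 ✓, 2 ✓.
At position 3 the labels are {cold, fan, target} and the next position 4 has {cold, fan, hot, target}, so target → X ¬fan is false there. This is the first violation.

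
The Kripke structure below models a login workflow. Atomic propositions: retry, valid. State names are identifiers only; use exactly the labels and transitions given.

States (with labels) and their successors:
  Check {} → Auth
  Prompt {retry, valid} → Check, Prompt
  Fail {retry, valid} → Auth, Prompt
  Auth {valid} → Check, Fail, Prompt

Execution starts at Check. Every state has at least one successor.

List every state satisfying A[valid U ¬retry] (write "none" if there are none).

States satisfying valid: {Prompt, Fail, Auth}.
States satisfying ¬retry: {Check, Auth}.
States satisfying A[valid U ¬retry]: {Check, Auth}.

{Check, Auth}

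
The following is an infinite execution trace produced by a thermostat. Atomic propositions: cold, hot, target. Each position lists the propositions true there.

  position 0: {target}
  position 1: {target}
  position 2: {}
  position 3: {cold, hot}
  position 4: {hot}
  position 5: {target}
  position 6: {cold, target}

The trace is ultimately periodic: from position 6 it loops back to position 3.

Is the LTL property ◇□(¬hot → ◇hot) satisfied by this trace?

Yes

□(¬hot → ◇hot) holds at position 0, which is reachable from 0, so ◇□(¬hot → ◇hot) holds.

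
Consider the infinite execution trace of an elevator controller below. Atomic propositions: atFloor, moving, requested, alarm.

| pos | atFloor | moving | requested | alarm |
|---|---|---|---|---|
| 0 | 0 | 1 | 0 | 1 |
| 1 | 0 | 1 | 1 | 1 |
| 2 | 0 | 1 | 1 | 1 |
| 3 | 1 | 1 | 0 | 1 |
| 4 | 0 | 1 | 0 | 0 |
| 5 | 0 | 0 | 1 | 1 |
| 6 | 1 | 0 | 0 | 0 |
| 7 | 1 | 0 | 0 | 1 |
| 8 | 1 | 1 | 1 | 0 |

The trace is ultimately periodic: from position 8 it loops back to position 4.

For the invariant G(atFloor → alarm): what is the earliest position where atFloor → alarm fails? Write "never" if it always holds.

Check atFloor → alarm at each position in order: 0 ✓, 1 ✓, 2 ✓, 3 ✓, 4 ✓, 5 ✓.
At position 6 the labels are {atFloor}, so atFloor → alarm is false there. This is the first violation.

6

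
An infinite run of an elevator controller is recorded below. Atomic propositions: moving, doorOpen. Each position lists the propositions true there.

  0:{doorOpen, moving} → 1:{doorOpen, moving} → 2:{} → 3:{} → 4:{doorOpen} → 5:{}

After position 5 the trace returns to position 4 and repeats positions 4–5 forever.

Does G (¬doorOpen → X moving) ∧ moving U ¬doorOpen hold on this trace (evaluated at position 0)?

¬doorOpen → X moving must hold at every position from 0 onward. It fails at position 2, so G (¬doorOpen → X moving) is false.
Positions where ¬doorOpen holds: 2, 3, 5.
Check X moving at each: 2→fails, 3→fails, 5→fails.
Walking from position 0: ¬doorOpen first holds at position 2, and moving holds at every earlier position along the way, so moving U ¬doorOpen holds.
At position 0: G (¬doorOpen → X moving) is false; moving U ¬doorOpen is true; so G (¬doorOpen → X moving) ∧ moving U ¬doorOpen is false.

Violated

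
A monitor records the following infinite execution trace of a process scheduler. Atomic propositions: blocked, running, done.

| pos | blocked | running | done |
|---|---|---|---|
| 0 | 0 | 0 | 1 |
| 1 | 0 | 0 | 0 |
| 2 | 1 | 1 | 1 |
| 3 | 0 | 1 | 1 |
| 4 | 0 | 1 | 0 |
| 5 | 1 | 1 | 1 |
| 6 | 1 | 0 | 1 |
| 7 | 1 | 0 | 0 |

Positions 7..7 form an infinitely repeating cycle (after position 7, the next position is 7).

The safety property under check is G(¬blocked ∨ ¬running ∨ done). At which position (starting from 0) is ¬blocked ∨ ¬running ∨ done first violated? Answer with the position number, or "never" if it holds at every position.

never

¬blocked ∨ ¬running ∨ done holds at every position 0..7, and those are all the positions the trace ever visits, so the invariant G(¬blocked ∨ ¬running ∨ done) is never violated.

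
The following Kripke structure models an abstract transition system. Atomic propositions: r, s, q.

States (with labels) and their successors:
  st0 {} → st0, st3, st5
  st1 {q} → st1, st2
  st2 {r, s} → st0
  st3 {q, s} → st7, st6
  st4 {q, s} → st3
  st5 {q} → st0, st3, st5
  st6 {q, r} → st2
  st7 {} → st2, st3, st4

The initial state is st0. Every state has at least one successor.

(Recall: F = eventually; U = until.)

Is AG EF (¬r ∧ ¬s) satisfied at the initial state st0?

States satisfying EF (¬r ∧ ¬s): {st0, st1, st2, st3, st4, st5, st6, st7}.
States satisfying AG EF (¬r ∧ ¬s): {st0, st1, st2, st3, st4, st5, st6, st7}.
Every state reachable from st0 satisfies EF (¬r ∧ ¬s).
st0 ∈ Sat(AG EF (¬r ∧ ¬s)).

Holds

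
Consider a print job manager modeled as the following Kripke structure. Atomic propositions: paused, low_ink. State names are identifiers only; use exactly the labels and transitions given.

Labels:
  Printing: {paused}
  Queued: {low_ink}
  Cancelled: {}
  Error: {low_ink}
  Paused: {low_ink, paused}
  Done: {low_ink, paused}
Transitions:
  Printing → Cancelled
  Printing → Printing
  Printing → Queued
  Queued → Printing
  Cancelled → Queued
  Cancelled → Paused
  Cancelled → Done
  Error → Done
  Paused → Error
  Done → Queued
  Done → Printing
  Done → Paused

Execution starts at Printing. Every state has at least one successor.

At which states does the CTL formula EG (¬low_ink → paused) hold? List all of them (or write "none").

{Printing, Queued, Error, Paused, Done}

States satisfying ¬low_ink → paused: {Printing, Queued, Error, Paused, Done}.
States satisfying EG (¬low_ink → paused): {Printing, Queued, Error, Paused, Done}.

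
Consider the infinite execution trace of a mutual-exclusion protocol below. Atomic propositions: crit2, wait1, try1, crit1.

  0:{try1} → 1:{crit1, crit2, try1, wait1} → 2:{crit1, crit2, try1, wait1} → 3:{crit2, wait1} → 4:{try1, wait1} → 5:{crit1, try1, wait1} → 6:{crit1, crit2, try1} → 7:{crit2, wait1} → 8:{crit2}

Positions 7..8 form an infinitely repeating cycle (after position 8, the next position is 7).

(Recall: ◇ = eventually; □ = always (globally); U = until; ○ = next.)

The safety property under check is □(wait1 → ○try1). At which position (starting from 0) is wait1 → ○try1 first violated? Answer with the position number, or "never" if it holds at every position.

2

Check wait1 → ○try1 at each position in order: 0 ✓, 1 ✓.
At position 2 the labels are {crit1, crit2, try1, wait1} and the next position 3 has {crit2, wait1}, so wait1 → ○try1 is false there. This is the first violation.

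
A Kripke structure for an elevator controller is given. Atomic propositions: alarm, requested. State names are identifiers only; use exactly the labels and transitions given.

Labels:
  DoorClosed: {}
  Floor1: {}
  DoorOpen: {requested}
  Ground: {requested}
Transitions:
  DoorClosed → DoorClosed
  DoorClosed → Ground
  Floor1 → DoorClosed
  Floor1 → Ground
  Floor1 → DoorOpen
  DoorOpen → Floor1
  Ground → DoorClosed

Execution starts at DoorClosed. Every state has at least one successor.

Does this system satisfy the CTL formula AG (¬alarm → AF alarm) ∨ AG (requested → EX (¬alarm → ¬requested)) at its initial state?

Holds

States satisfying ¬alarm → AF alarm: ∅.
States satisfying AG (¬alarm → AF alarm): ∅.
States satisfying requested → EX (¬alarm → ¬requested): {DoorClosed, Floor1, DoorOpen, Ground}.
States satisfying AG (requested → EX (¬alarm → ¬requested)): {DoorClosed, Floor1, DoorOpen, Ground}.
States satisfying AG (¬alarm → AF alarm) ∨ AG (requested → EX (¬alarm → ¬requested)): {DoorClosed, Floor1, DoorOpen, Ground}.
DoorClosed ∈ Sat(AG (¬alarm → AF alarm) ∨ AG (requested → EX (¬alarm → ¬requested))).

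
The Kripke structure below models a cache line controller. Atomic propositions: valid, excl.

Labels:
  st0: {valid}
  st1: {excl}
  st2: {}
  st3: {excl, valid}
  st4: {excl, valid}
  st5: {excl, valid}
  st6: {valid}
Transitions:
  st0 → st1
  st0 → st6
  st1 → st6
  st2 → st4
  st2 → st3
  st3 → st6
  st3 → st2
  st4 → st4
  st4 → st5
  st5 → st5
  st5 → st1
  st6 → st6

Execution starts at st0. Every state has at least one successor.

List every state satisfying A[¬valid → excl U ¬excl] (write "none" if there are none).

{st0, st1, st2, st3, st6}

States satisfying ¬valid → excl: {st0, st1, st3, st4, st5, st6}.
States satisfying ¬excl: {st0, st2, st6}.
States satisfying A[¬valid → excl U ¬excl]: {st0, st1, st2, st3, st6}.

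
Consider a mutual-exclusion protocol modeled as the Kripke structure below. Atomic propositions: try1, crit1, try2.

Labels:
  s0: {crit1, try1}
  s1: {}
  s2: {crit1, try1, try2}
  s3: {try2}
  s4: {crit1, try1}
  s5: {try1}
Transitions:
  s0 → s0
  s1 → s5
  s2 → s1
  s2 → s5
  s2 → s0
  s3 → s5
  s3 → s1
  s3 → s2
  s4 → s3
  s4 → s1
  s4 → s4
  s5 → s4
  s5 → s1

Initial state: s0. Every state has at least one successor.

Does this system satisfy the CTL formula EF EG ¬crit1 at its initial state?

Does not hold

States satisfying EG ¬crit1: {s1, s3, s5}.
States satisfying EF EG ¬crit1: {s1, s2, s3, s4, s5}.
No suitable path/successor from s0 witnesses the formula.
s0 ∉ Sat(EF EG ¬crit1).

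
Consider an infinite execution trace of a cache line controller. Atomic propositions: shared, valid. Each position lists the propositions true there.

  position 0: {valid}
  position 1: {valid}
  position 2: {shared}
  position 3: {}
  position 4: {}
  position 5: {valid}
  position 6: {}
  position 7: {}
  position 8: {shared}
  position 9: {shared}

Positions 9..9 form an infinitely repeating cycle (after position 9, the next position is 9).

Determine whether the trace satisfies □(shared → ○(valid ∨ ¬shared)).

shared → ○(valid ∨ ¬shared) must hold at every position from 0 onward. It fails at position 8, so □(shared → ○(valid ∨ ¬shared)) is false.
Positions where shared holds: 2, 8, 9.
Check ○(valid ∨ ¬shared) at each: 2→ok, 8→fails, 9→fails.

No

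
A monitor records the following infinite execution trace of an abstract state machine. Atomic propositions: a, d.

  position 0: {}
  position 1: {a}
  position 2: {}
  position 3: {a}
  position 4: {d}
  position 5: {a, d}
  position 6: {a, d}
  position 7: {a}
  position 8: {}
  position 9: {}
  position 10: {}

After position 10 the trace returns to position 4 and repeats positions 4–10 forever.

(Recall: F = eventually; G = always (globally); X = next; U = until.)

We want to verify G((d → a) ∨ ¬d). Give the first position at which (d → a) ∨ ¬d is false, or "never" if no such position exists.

4

Check (d → a) ∨ ¬d at each position in order: 0 ✓, 1 ✓, 2 ✓, 3 ✓.
At position 4 the labels are {d}, so (d → a) ∨ ¬d is false there. This is the first violation.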